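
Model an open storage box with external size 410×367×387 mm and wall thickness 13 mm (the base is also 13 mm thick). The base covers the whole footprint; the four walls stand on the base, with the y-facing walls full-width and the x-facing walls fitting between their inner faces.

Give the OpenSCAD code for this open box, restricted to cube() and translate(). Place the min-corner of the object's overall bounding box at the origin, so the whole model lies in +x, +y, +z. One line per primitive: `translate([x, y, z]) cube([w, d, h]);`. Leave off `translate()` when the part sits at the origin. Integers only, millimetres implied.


cube([410, 367, 13]);
translate([0, 0, 13]) cube([410, 13, 374]);
translate([0, 354, 13]) cube([410, 13, 374]);
translate([0, 13, 13]) cube([13, 341, 374]);
translate([397, 13, 13]) cube([13, 341, 374]);


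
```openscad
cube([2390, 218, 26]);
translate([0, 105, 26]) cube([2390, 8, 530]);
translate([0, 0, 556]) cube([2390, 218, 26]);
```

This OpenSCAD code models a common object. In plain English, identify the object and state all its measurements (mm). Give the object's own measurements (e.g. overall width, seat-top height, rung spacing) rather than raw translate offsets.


An I-beam lying along x, 2390 mm long. Overall section height 582 mm. Two flanges 218 mm wide (y) and 26 mm thick, one on the floor and one at the top; a web 8 mm thick runs between them, centred on the flange width.


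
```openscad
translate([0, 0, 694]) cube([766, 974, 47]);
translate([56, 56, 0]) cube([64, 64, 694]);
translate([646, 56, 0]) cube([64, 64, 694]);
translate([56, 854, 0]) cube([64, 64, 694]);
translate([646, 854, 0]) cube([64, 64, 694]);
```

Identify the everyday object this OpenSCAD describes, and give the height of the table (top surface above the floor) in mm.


A table. The table height is 741 mm.

A 766×974×47 slab sits at z = 694 on four 64 mm square posts — a table. The top surface is at 694 + 47 = 741 mm.


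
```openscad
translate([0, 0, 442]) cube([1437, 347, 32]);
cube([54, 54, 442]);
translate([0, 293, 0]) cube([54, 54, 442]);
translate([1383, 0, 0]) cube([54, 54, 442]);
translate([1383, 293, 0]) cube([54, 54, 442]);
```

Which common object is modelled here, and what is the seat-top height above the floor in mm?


A bench. The seat-top height is 474 mm.

A long slab on four corner posts — a bench. The slab sits at z = 442 with thickness 32, so the top is 442 + 32 = 474 mm.


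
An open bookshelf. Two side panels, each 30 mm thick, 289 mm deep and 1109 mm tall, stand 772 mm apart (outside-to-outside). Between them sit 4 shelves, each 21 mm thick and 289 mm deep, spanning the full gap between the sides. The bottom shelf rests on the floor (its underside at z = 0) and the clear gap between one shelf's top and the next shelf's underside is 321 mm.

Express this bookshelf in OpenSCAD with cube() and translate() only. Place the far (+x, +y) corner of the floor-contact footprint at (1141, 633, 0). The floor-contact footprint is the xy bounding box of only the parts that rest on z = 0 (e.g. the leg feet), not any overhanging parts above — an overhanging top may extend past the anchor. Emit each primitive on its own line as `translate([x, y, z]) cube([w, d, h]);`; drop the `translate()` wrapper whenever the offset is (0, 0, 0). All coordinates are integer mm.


translate([369, 344, 0]) cube([30, 289, 1109]);
translate([1111, 344, 0]) cube([30, 289, 1109]);
translate([399, 344, 0]) cube([712, 289, 21]);
translate([399, 344, 342]) cube([712, 289, 21]);
translate([399, 344, 684]) cube([712, 289, 21]);
translate([399, 344, 1026]) cube([712, 289, 21]);


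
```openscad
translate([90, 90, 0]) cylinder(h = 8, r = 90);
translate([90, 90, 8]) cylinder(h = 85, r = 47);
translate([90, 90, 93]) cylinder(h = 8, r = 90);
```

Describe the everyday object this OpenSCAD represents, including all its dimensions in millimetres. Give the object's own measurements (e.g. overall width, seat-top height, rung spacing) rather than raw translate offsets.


A spool: two coaxial disc flanges of radius 90 mm and thickness 8 mm, joined by a core cylinder of radius 47 mm and height 85 mm. The lower flange rests on z = 0 and the three cylinders share a vertical axis.


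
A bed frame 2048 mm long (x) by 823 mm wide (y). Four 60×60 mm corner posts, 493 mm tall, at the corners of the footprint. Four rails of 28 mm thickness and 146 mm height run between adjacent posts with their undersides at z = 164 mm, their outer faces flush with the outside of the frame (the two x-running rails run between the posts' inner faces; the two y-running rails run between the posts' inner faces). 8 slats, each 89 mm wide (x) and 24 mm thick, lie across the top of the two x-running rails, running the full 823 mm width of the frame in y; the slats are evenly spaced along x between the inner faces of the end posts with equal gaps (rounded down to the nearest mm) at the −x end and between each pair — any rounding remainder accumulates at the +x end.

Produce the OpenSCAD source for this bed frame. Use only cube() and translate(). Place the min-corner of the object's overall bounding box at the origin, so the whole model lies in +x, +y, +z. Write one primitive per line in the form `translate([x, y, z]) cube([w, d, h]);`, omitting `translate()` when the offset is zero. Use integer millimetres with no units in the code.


cube([60, 60, 493]);
translate([0, 763, 0]) cube([60, 60, 493]);
translate([1988, 0, 0]) cube([60, 60, 493]);
translate([1988, 763, 0]) cube([60, 60, 493]);
translate([60, 0, 164]) cube([1928, 28, 146]);
translate([60, 795, 164]) cube([1928, 28, 146]);
translate([0, 60, 164]) cube([28, 703, 146]);
translate([2020, 60, 164]) cube([28, 703, 146]);
translate([195, 0, 310]) cube([89, 823, 24]);
translate([419, 0, 310]) cube([89, 823, 24]);
translate([643, 0, 310]) cube([89, 823, 24]);
translate([867, 0, 310]) cube([89, 823, 24]);
translate([1091, 0, 310]) cube([89, 823, 24]);
translate([1315, 0, 310]) cube([89, 823, 24]);
translate([1539, 0, 310]) cube([89, 823, 24]);
translate([1763, 0, 310]) cube([89, 823, 24]);


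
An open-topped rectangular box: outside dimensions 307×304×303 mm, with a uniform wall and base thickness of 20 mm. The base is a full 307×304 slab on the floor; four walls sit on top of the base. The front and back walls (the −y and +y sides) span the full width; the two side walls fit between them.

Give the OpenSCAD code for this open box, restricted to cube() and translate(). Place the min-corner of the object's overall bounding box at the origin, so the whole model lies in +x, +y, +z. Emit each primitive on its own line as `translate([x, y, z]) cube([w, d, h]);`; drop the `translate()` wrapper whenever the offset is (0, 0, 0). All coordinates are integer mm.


cube([307, 304, 20]);
translate([0, 0, 20]) cube([307, 20, 283]);
translate([0, 284, 20]) cube([307, 20, 283]);
translate([0, 20, 20]) cube([20, 264, 283]);
translate([287, 20, 20]) cube([20, 264, 283]);


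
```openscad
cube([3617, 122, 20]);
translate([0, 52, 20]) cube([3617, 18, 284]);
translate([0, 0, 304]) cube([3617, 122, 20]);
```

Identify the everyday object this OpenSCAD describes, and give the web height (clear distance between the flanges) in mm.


An I-beam. The web height is 284 mm.

Two wide flanges with a thin centred web — an I-beam. Overall 324 mm minus two 20 mm flanges gives a web of 324 − 2·20 = 284 mm.


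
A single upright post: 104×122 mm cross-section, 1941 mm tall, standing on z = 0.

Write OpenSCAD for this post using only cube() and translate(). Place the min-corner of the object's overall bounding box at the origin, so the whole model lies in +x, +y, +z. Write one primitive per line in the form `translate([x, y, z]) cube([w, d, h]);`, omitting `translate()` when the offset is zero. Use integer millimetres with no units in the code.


cube([104, 122, 1941]);


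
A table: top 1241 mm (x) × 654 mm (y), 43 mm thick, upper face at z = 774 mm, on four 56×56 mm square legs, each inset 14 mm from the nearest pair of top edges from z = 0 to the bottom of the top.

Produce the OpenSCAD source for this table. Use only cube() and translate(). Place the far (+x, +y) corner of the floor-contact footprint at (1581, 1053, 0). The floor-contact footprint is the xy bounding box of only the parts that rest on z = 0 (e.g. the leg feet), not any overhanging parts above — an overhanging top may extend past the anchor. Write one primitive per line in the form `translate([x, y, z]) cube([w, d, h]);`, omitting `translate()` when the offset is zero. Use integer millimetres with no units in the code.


translate([354, 413, 731]) cube([1241, 654, 43]);
translate([368, 427, 0]) cube([56, 56, 731]);
translate([1525, 427, 0]) cube([56, 56, 731]);
translate([368, 997, 0]) cube([56, 56, 731]);
translate([1525, 997, 0]) cube([56, 56, 731]);


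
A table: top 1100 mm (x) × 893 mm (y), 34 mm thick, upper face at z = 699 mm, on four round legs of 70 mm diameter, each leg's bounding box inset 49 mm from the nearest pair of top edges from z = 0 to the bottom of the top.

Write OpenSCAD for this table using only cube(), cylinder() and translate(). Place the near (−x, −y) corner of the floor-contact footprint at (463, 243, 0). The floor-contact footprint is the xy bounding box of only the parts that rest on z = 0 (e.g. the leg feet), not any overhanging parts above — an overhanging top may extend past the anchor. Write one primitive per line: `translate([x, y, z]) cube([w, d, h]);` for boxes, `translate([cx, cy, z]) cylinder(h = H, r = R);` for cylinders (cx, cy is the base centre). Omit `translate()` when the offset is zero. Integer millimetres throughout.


// leg_h = 699 - 34 = 665
translate([414, 194, 665]) cube([1100, 893, 34]);
translate([498, 278, 0]) cylinder(h = 665, r = 35);
translate([1430, 278, 0]) cylinder(h = 665, r = 35);
translate([498, 1003, 0]) cylinder(h = 665, r = 35);
translate([1430, 1003, 0]) cylinder(h = 665, r = 35);


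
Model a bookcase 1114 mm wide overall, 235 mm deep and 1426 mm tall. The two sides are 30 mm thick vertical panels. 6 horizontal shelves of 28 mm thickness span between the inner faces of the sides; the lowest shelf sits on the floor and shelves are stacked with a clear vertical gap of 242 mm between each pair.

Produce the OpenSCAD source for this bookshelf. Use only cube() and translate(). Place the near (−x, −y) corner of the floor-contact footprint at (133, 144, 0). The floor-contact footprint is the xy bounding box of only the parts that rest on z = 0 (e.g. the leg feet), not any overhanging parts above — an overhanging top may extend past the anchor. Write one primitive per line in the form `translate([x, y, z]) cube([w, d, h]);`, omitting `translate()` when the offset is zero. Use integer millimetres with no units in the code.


translate([133, 144, 0]) cube([30, 235, 1426]);
translate([1217, 144, 0]) cube([30, 235, 1426]);
translate([163, 144, 0]) cube([1054, 235, 28]);
translate([163, 144, 270]) cube([1054, 235, 28]);
translate([163, 144, 540]) cube([1054, 235, 28]);
translate([163, 144, 810]) cube([1054, 235, 28]);
translate([163, 144, 1080]) cube([1054, 235, 28]);
translate([163, 144, 1350]) cube([1054, 235, 28]);


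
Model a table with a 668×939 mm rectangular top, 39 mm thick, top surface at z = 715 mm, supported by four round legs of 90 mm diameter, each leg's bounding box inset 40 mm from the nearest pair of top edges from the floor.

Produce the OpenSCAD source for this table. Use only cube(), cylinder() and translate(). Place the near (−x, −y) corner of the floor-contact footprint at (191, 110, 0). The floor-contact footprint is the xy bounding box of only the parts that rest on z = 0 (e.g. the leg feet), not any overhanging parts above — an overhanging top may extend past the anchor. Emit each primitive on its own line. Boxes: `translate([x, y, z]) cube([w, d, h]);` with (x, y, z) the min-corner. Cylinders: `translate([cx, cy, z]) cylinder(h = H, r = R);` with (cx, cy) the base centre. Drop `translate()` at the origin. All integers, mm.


translate([151, 70, 676]) cube([668, 939, 39]);
translate([236, 155, 0]) cylinder(h = 676, r = 45);
translate([734, 155, 0]) cylinder(h = 676, r = 45);
translate([236, 924, 0]) cylinder(h = 676, r = 45);
translate([734, 924, 0]) cylinder(h = 676, r = 45);


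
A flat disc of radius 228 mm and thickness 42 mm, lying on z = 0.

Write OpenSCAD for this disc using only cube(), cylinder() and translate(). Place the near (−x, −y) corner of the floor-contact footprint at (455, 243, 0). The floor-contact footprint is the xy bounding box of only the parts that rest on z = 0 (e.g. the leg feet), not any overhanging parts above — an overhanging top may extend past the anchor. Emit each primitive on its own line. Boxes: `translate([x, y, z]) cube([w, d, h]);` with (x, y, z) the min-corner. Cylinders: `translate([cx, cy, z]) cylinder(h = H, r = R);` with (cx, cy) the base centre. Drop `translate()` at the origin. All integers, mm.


translate([683, 471, 0]) cylinder(h = 42, r = 228);


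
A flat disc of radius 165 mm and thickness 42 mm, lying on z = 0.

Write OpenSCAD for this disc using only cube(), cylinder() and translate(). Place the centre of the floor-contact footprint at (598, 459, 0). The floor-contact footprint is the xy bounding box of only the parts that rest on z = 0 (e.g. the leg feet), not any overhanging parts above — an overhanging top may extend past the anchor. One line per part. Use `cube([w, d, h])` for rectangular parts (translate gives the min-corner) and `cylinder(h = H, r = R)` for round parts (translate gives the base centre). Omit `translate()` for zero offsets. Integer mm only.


translate([598, 459, 0]) cylinder(h = 42, r = 165);


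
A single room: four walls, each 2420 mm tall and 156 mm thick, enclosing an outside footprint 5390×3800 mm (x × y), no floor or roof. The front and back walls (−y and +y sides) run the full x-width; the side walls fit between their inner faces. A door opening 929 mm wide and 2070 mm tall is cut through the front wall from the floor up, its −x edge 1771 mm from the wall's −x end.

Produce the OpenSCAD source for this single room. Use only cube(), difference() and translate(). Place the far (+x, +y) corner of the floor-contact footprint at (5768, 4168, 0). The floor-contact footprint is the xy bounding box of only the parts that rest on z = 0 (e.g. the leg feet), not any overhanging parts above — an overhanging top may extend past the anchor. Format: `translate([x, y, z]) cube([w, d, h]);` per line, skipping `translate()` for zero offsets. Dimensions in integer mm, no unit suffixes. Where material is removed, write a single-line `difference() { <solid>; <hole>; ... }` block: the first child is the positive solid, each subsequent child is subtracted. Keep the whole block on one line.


difference() { translate([378, 368, 0]) cube([5390, 156, 2420]); translate([2149, 368, 0]) cube([929, 156, 2070]); }
translate([378, 4012, 0]) cube([5390, 156, 2420]);
translate([378, 524, 0]) cube([156, 3488, 2420]);
translate([5612, 524, 0]) cube([156, 3488, 2420]);


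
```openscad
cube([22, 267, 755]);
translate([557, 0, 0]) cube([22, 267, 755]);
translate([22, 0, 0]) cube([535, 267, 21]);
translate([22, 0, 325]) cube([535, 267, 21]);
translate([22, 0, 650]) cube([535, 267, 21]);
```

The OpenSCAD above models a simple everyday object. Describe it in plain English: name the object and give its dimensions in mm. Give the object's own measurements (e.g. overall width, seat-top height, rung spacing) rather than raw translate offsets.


An open bookshelf. Two side panels, each 22 mm thick, 267 mm deep and 755 mm tall, stand 579 mm apart (outside-to-outside). Between them sit 3 shelves, each 21 mm thick and 267 mm deep, spanning the full gap between the sides. The bottom shelf rests on the floor (its underside at z = 0) and the clear gap between one shelf's top and the next shelf's underside is 304 mm.


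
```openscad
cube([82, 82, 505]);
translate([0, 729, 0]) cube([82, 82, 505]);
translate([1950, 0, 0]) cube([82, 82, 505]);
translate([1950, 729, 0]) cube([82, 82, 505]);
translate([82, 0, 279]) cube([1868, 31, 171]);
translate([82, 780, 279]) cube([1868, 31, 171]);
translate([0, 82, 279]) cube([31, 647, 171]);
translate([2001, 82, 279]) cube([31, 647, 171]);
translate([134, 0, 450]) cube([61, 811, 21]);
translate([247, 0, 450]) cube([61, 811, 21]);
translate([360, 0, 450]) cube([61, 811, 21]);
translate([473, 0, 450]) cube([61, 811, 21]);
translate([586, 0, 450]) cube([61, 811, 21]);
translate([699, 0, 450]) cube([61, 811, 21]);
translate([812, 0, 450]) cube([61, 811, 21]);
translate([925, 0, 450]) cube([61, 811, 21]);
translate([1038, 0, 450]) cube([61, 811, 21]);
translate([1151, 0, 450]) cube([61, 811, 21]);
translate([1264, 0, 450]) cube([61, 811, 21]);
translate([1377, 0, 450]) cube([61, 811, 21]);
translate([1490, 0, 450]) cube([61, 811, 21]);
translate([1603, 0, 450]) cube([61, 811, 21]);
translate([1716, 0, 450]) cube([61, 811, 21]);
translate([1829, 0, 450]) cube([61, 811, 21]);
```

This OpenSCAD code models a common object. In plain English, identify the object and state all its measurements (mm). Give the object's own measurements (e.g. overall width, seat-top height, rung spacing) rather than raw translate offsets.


A bed frame 2032 mm long (x) by 811 mm wide (y). Four 82×82 mm corner posts, 505 mm tall, at the corners of the footprint. Four rails of 31 mm thickness and 171 mm height run between adjacent posts with their undersides at z = 279 mm, their outer faces flush with the outside of the frame (the two x-running rails run between the posts' inner faces; the two y-running rails run between the posts' inner faces). 16 slats, each 61 mm wide (x) and 21 mm thick, lie across the top of the two x-running rails, running the full 811 mm width of the frame in y; along x they sit between the end posts with a 52 mm gap after the −x posts and between neighbouring slats, leaving 60 mm before the +x posts.


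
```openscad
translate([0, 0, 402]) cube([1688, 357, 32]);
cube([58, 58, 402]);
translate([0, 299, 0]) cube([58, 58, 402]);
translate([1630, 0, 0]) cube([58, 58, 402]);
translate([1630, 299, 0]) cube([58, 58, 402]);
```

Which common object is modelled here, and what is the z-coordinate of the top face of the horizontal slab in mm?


A bench. The seat-top height is 434 mm.

A long slab on four corner posts — a bench. The slab sits at z = 402 with thickness 32, so the top is 402 + 32 = 434 mm.


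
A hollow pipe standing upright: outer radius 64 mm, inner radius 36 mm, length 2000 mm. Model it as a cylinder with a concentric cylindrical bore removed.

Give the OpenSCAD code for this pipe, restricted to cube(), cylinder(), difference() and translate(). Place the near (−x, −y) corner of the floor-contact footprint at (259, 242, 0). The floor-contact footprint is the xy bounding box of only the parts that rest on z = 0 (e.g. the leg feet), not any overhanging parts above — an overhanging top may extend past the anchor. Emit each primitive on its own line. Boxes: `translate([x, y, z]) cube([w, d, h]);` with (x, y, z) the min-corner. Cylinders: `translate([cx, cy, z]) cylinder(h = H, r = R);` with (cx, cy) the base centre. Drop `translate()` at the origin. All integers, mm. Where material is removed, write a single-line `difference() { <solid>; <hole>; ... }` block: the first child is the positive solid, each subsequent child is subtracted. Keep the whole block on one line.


difference() { translate([323, 306, 0]) cylinder(h = 2000, r = 64); translate([323, 306, 0]) cylinder(h = 2000, r = 36); }


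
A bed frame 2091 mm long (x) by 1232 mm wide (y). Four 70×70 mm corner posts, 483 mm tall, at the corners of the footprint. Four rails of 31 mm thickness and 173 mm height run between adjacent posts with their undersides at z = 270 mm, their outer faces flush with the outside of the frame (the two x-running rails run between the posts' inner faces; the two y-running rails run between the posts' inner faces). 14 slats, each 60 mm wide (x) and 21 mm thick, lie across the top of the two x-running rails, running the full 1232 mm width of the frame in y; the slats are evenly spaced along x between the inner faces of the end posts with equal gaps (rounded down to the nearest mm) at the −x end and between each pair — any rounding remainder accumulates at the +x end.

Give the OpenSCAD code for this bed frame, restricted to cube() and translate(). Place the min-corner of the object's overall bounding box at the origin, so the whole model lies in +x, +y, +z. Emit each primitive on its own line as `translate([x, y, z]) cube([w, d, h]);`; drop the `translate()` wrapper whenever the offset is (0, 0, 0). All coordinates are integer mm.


cube([70, 70, 483]);
translate([0, 1162, 0]) cube([70, 70, 483]);
translate([2021, 0, 0]) cube([70, 70, 483]);
translate([2021, 1162, 0]) cube([70, 70, 483]);
translate([70, 0, 270]) cube([1951, 31, 173]);
translate([70, 1201, 270]) cube([1951, 31, 173]);
translate([0, 70, 270]) cube([31, 1092, 173]);
translate([2060, 70, 270]) cube([31, 1092, 173]);
translate([144, 0, 443]) cube([60, 1232, 21]);
translate([278, 0, 443]) cube([60, 1232, 21]);
translate([412, 0, 443]) cube([60, 1232, 21]);
translate([546, 0, 443]) cube([60, 1232, 21]);
translate([680, 0, 443]) cube([60, 1232, 21]);
translate([814, 0, 443]) cube([60, 1232, 21]);
translate([948, 0, 443]) cube([60, 1232, 21]);
translate([1082, 0, 443]) cube([60, 1232, 21]);
translate([1216, 0, 443]) cube([60, 1232, 21]);
translate([1350, 0, 443]) cube([60, 1232, 21]);
translate([1484, 0, 443]) cube([60, 1232, 21]);
translate([1618, 0, 443]) cube([60, 1232, 21]);
translate([1752, 0, 443]) cube([60, 1232, 21]);
translate([1886, 0, 443]) cube([60, 1232, 21]);


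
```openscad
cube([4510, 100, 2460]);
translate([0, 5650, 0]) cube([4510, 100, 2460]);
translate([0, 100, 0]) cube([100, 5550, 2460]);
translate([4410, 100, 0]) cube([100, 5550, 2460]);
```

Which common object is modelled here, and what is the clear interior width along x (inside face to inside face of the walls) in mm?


A house (or room) frame. The interior width is 4310 mm.

Four 2460 mm walls enclosing a rectangle with no floor or roof — a room or house frame. Outside width is 4510 mm and wall thickness is 100 mm, so the interior width is 4510 − 2 × 100 = 4310 mm.


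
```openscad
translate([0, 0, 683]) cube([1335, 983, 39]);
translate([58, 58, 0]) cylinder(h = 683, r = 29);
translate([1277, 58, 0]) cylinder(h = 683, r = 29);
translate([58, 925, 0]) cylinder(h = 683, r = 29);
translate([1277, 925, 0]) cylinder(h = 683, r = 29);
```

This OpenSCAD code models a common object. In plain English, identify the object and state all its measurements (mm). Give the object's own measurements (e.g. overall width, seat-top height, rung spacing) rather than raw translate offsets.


A rectangular dining table. The top is 1335×983×39 mm with its upper surface at z = 722 mm. It stands on four round legs of 58 mm diameter, each leg's bounding box inset 29 mm from the nearest pair of top edges, running from the floor to the underside of the top.


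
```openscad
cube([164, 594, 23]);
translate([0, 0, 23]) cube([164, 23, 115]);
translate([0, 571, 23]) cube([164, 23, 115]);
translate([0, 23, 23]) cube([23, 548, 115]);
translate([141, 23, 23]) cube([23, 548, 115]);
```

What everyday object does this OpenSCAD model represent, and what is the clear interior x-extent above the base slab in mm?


An open box. The internal width is 118 mm.

A 164×594 base slab with four walls standing on it — an open box. The base is 164 mm wide and the walls are 23 mm thick, so the internal width is 164 − 2 × 23 = 118 mm.


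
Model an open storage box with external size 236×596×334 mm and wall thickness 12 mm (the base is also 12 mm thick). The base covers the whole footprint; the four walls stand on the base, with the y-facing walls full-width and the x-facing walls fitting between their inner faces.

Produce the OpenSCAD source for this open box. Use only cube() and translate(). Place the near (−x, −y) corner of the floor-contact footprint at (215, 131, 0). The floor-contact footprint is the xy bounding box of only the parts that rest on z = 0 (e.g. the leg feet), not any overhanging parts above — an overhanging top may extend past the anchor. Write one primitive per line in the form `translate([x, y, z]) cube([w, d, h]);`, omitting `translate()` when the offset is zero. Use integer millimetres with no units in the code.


translate([215, 131, 0]) cube([236, 596, 12]);
translate([215, 131, 12]) cube([236, 12, 322]);
translate([215, 715, 12]) cube([236, 12, 322]);
translate([215, 143, 12]) cube([12, 572, 322]);
translate([439, 143, 12]) cube([12, 572, 322]);


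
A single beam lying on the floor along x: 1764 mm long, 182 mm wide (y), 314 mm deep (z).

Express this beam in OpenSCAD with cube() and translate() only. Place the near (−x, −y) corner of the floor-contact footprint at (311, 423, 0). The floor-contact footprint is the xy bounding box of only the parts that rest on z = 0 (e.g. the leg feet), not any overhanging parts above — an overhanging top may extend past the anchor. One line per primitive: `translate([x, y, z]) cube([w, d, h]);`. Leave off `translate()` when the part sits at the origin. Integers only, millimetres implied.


translate([311, 423, 0]) cube([1764, 182, 314]);


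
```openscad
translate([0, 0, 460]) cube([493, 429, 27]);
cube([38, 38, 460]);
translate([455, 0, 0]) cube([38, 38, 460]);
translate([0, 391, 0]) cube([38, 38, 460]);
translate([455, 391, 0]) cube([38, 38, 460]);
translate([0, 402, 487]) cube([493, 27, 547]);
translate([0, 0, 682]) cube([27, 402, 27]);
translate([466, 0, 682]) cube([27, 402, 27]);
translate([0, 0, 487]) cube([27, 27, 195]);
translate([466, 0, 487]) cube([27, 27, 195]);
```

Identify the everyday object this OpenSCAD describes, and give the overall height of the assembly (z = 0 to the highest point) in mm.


A chair. The overall height is 1034 mm.

A slab on four corner posts with a tall panel at the back — a chair. The seat slab sits at z = 460 with thickness 27, and the 547 mm backrest starts at the seat top, so the overall height is 460 + 27 + 547 = 1034 mm.


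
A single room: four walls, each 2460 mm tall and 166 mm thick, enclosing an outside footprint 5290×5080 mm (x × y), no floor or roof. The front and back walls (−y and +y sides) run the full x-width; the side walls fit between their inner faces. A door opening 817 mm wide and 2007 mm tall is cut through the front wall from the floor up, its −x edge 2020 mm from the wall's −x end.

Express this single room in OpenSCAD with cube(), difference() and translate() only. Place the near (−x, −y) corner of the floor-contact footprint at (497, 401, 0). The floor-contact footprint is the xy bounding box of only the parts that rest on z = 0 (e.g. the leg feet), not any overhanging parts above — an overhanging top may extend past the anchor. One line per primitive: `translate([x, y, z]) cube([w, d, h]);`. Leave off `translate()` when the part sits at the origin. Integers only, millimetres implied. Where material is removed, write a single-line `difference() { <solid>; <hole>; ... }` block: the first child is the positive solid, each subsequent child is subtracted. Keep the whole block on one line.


difference() { translate([497, 401, 0]) cube([5290, 166, 2460]); translate([2517, 401, 0]) cube([817, 166, 2007]); }
translate([497, 5315, 0]) cube([5290, 166, 2460]);
translate([497, 567, 0]) cube([166, 4748, 2460]);
translate([5621, 567, 0]) cube([166, 4748, 2460]);


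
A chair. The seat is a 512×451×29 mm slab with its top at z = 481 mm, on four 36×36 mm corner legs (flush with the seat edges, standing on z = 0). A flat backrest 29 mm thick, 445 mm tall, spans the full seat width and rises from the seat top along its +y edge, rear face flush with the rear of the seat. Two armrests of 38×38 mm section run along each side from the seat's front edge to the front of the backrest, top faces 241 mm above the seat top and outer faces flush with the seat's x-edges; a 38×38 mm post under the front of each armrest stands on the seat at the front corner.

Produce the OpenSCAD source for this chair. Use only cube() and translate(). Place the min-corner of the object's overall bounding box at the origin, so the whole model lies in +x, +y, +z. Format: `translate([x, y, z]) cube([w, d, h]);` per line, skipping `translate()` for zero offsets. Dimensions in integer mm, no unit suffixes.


// leg_h = 481 - 29 = 452
// arm post h = 241 - 38 = 203
translate([0, 0, 452]) cube([512, 451, 29]);
cube([36, 36, 452]);
translate([476, 0, 0]) cube([36, 36, 452]);
translate([0, 415, 0]) cube([36, 36, 452]);
translate([476, 415, 0]) cube([36, 36, 452]);
translate([0, 422, 481]) cube([512, 29, 445]);
translate([0, 0, 684]) cube([38, 422, 38]);
translate([474, 0, 684]) cube([38, 422, 38]);
translate([0, 0, 481]) cube([38, 38, 203]);
translate([474, 0, 481]) cube([38, 38, 203]);


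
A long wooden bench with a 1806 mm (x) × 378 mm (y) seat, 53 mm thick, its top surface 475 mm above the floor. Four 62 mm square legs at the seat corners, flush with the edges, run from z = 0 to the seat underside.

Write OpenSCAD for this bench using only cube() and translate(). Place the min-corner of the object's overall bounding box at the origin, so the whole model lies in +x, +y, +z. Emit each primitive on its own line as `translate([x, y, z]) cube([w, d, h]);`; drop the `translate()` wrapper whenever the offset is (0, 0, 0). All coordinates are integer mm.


// leg_h = 475 − 53 = 422
translate([0, 0, 422]) cube([1806, 378, 53]);
cube([62, 62, 422]);
translate([0, 316, 0]) cube([62, 62, 422]);
translate([1744, 0, 0]) cube([62, 62, 422]);
translate([1744, 316, 0]) cube([62, 62, 422]);


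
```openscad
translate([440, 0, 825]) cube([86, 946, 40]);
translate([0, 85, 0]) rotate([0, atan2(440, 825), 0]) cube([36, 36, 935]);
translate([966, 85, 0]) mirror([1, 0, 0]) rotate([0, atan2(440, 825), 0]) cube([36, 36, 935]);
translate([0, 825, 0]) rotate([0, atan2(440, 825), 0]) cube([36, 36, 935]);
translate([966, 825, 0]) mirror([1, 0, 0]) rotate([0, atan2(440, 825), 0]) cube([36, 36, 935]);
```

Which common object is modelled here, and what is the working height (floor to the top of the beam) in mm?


A sawhorse. The overall height is 865 mm.

A beam across two mirrored pairs of raked legs — a sawhorse. The beam's underside is at z = 825 (matching the legs' vertical rise in atan2(440, 825)) and the beam is 40 mm tall, so its top is at 825 + 40 = 865 mm. The raked legs top out at the beam's underside, so that is the highest point.


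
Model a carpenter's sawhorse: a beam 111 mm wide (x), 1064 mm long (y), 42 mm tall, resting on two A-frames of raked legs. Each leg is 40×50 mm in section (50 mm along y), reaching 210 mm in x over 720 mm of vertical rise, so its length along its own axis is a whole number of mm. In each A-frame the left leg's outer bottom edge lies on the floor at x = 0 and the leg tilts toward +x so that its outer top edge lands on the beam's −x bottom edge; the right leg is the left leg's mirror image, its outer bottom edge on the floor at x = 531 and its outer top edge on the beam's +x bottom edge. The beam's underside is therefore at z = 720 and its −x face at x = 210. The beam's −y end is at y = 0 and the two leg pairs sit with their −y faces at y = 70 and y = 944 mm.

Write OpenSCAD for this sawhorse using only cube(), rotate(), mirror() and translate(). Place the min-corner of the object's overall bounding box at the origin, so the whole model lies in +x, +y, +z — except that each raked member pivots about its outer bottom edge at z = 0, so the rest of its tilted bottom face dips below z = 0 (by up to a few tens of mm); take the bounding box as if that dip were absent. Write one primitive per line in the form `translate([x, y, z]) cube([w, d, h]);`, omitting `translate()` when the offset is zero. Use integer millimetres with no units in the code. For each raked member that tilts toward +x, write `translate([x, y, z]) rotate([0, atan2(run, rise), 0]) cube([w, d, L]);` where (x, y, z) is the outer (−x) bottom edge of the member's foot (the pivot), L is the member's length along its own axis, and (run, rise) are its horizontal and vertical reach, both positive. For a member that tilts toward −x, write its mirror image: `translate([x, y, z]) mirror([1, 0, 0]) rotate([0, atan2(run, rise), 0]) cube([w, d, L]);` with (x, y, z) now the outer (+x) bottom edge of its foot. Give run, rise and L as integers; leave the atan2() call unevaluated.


translate([210, 0, 720]) cube([111, 1064, 42]);
translate([0, 70, 0]) rotate([0, atan2(210, 720), 0]) cube([40, 50, 750]);
translate([531, 70, 0]) mirror([1, 0, 0]) rotate([0, atan2(210, 720), 0]) cube([40, 50, 750]);
translate([0, 944, 0]) rotate([0, atan2(210, 720), 0]) cube([40, 50, 750]);
translate([531, 944, 0]) mirror([1, 0, 0]) rotate([0, atan2(210, 720), 0]) cube([40, 50, 750]);


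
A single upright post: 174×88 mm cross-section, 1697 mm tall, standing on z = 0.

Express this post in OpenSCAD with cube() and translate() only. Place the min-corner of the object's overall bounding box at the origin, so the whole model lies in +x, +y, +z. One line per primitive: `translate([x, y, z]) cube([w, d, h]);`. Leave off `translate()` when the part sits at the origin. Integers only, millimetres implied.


cube([174, 88, 1697]);


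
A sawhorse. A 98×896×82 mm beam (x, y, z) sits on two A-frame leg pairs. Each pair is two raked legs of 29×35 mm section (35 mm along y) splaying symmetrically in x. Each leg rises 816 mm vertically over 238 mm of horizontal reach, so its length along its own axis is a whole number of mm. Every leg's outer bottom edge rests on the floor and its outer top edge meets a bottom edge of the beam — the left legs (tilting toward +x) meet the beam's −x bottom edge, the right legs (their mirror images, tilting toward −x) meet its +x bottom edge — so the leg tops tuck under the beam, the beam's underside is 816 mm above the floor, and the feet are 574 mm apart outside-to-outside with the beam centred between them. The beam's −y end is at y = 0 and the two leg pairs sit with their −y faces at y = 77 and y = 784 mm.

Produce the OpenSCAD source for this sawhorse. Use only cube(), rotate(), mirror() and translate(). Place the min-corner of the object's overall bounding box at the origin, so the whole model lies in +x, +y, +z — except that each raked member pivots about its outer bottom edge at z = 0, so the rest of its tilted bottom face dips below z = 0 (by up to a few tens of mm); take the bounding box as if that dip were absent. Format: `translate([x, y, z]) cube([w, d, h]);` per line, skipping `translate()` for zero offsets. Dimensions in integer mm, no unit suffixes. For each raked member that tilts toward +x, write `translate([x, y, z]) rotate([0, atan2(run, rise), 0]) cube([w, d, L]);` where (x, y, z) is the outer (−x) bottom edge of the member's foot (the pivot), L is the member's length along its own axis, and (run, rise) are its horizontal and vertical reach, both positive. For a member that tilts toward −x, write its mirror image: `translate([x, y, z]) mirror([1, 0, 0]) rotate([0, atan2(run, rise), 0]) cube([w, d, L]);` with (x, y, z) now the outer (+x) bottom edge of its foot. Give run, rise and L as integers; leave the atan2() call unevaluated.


// leg length = √(238² + 816²) = 850
// right-leg outer foot x = 2·238 + 98 = 574
// beam min-corner = (238, 0, 816)
translate([238, 0, 816]) cube([98, 896, 82]);
translate([0, 77, 0]) rotate([0, atan2(238, 816), 0]) cube([29, 35, 850]);
translate([574, 77, 0]) mirror([1, 0, 0]) rotate([0, atan2(238, 816), 0]) cube([29, 35, 850]);
translate([0, 784, 0]) rotate([0, atan2(238, 816), 0]) cube([29, 35, 850]);
translate([574, 784, 0]) mirror([1, 0, 0]) rotate([0, atan2(238, 816), 0]) cube([29, 35, 850]);


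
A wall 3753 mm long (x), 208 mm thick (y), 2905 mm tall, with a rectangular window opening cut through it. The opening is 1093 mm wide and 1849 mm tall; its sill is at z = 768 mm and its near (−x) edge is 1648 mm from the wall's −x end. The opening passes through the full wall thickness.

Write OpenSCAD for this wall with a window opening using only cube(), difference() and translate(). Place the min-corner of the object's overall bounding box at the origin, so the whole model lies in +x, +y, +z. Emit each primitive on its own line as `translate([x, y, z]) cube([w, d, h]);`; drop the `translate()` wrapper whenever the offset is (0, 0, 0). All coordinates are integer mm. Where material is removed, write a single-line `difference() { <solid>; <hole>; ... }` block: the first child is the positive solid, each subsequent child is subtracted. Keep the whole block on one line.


difference() { cube([3753, 208, 2905]); translate([1648, 0, 768]) cube([1093, 208, 1849]); }


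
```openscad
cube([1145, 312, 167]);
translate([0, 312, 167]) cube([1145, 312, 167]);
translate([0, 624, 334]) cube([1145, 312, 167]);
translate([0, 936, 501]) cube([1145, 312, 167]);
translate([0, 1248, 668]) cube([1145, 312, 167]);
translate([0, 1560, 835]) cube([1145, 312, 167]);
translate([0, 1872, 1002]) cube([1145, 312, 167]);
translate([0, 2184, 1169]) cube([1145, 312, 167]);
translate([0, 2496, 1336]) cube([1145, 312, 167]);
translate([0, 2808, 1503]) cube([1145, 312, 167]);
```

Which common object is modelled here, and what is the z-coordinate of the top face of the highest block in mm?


A staircase. The total rise is 1670 mm.

10 identical blocks, each offset up and back from the previous — a staircase. Each step is 167 mm tall and there are 10 of them, so the total rise is 10 × 167 = 1670 mm.


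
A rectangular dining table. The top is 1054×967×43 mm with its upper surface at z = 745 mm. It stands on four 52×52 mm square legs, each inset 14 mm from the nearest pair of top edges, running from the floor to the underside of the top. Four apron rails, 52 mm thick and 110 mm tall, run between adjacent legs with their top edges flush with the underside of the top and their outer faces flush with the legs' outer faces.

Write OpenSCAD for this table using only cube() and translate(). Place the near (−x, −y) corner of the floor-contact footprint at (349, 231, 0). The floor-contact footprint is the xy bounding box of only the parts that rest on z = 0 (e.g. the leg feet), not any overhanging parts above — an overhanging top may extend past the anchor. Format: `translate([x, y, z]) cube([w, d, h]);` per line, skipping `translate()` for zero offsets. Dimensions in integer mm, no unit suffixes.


translate([335, 217, 702]) cube([1054, 967, 43]);
translate([349, 231, 0]) cube([52, 52, 702]);
translate([1323, 231, 0]) cube([52, 52, 702]);
translate([349, 1118, 0]) cube([52, 52, 702]);
translate([1323, 1118, 0]) cube([52, 52, 702]);
translate([401, 231, 592]) cube([922, 52, 110]);
translate([401, 1118, 592]) cube([922, 52, 110]);
translate([349, 283, 592]) cube([52, 835, 110]);
translate([1323, 283, 592]) cube([52, 835, 110]);


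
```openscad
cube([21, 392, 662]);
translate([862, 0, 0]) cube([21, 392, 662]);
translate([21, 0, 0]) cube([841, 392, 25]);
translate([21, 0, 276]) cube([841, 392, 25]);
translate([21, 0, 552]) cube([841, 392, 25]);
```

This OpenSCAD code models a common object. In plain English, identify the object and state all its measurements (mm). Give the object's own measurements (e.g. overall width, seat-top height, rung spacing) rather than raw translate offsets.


An open bookshelf. Two side panels, each 21 mm thick, 392 mm deep and 662 mm tall, stand 883 mm apart (outside-to-outside). Between them sit 3 shelves, each 25 mm thick and 392 mm deep, spanning the full gap between the sides. The bottom shelf rests on the floor (its underside at z = 0) and the clear gap between one shelf's top and the next shelf's underside is 251 mm.


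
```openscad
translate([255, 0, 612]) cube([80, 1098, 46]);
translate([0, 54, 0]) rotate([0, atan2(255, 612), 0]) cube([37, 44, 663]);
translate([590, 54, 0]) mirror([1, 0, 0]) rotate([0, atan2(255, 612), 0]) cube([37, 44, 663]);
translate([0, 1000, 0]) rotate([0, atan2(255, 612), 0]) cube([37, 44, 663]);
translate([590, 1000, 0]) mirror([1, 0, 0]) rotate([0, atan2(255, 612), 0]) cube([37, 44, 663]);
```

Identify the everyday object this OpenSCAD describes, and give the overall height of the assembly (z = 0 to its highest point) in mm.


A sawhorse. The overall height is 658 mm.

A beam across two mirrored pairs of raked legs — a sawhorse. The beam's underside is at z = 612 (matching the legs' vertical rise in atan2(255, 612)) and the beam is 46 mm tall, so its top is at 612 + 46 = 658 mm. The raked legs top out at the beam's underside, so that is the highest point.
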